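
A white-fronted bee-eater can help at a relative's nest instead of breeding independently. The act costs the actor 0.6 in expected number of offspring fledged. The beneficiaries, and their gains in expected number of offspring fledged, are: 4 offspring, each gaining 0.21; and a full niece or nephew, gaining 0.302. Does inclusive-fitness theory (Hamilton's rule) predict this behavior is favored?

No

Hamilton's rule: the trait is favored when the sum of r·B over every recipient exceeds the actor's cost C.
r to an offspring = 0.5 (one parent–offspring link: r = (1/2)^1 = 1/2).
r to a full niece or nephew = 1/4 (full aunt/uncle↔niece/nephew: two paths of length 3 through the shared grandparent pair: r = 2·(1/2)^3 = 1/4).
Summing one r·B term per recipient: 4·0.5·0.21 + 1·0.25·0.302 = 0.4955.
0.4955 < 0.6: the indirect benefit is less than the cost.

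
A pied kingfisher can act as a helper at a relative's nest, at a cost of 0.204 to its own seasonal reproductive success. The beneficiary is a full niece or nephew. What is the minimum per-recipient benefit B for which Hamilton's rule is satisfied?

0.816

r to a full niece or nephew = 1/4 (full aunt/uncle↔niece/nephew: two paths of length 3 through the shared grandparent pair: r = 2·(1/2)^3 = 1/4).
Hamilton's rule with n recipients of equal r: n·r·B > C, so B > C/(n·r) = 0.204/(1·0.25) = 0.816.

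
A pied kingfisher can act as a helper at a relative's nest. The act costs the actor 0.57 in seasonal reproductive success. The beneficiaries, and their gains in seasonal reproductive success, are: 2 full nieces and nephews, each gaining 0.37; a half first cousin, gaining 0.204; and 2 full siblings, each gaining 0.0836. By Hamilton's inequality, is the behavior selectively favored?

Hamilton's rule: the trait is favored when the sum of r·B over every recipient exceeds the actor's cost C.
r to a full niece or nephew = 0.25 (full aunt/uncle↔niece/nephew: two paths of length 3 through the shared grandparent pair: r = 2·(1/2)^3 = 1/4).
r to a half first cousin = 0.0625 (half first cousins share one grandparent — one path of length 4: r = (1/2)^4 = 1/16).
r to a full sibling = 0.5 (full sibs share both parents — two paths of length 2: r = 2·(1/2)^2 = 1/2).
Summing one r·B term per recipient: 2·0.25·0.37 + 1·0.0625·0.204 + 2·0.5·0.0836 = 0.28135.
0.28135 < 0.57: the indirect benefit is less than the cost.

No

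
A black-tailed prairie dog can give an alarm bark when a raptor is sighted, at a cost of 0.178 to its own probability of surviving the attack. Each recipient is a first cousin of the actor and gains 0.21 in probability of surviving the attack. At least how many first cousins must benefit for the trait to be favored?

r to a first cousin = 1/8 (first cousins share one grandparent pair — two paths of length 4: r = 2·(1/2)^4 = 1/8).
Hamilton's rule: n·r·B > C  ⇒  n > C/(r·B) = 0.178/(0.125·0.21) = 6.781.
The smallest integer exceeding 6.781 is 7.

7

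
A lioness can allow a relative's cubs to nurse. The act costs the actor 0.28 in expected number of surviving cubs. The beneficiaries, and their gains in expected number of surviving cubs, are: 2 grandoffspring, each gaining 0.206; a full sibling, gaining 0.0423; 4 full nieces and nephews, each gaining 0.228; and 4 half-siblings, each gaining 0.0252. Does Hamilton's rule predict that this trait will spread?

Hamilton's rule: the trait is favored when the sum of r·B over every recipient exceeds the actor's cost C.
r to a grandoffspring = 0.25 (two parent–offspring links: r = (1/2)^2 = 1/4).
r to a full sibling = 1/2 (full sibs share both parents — two paths of length 2: r = 2·(1/2)^2 = 1/2).
r to a full niece or nephew = 1/4 (full aunt/uncle↔niece/nephew: two paths of length 3 through the shared grandparent pair: r = 2·(1/2)^3 = 1/4).
r to a half-sibling = 0.25 (half-sibs share one parent — one path of length 2: r = (1/2)^2 = 1/4).
Summing one r·B term per recipient: 2·0.25·0.206 + 1·0.5·0.0423 + 4·0.25·0.228 + 4·0.25·0.0252 = 0.37735.
0.37735 > 0.28: the indirect benefit exceeds the cost.

Yes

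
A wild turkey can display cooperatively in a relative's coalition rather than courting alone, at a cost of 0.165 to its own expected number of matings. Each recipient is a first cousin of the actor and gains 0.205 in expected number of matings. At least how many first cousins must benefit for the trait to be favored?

r to a first cousin = 0.125 (first cousins share one grandparent pair — two paths of length 4: r = 2·(1/2)^4 = 1/8).
Hamilton's rule: n·r·B > C  ⇒  n > C/(r·B) = 0.165/(0.125·0.205) = 6.439.
The smallest integer exceeding 6.439 is 7.

7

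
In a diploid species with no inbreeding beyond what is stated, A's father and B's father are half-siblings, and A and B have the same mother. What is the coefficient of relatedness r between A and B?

Relatedness sums over independent paths through distinct common ancestors.
A and B are related in two ways: half first cousins through their fathers (r = 1/16) and half-sibs through their shared mother (r = 1/4).
r = 1/16 + 1/4 = 5/16 = 0.3125.

0.3125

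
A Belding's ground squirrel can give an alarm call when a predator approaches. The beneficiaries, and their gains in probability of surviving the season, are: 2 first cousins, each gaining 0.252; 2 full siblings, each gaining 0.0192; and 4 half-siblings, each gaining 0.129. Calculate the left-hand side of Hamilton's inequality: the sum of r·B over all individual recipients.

0.2112

r to a first cousin = 1/8 (first cousins share one grandparent pair — two paths of length 4: r = 2·(1/2)^4 = 1/8).
r to a full sibling = 0.5 (full sibs share both parents — two paths of length 2: r = 2·(1/2)^2 = 1/2).
r to a half-sibling = 1/4 (half-sibs share one parent — one path of length 2: r = (1/2)^2 = 1/4).
Summing one r·B term per recipient: 2·0.125·0.252 + 2·0.5·0.0192 + 4·0.25·0.129 = 0.2112.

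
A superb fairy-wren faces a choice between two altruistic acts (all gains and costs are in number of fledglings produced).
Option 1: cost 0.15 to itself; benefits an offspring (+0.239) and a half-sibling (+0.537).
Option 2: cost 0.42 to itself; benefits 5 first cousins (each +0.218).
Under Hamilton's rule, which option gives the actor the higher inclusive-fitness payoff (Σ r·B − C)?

Option 1: r to an offspring = 0.5.
Option 1: r to a half-sibling = 0.25.
Option 1: Σ r·B − C = (1·0.5·0.239 + 1·0.25·0.537) − 0.15 = 0.10375.
Option 2: r to a first cousin = 0.125.
Option 2: Σ r·B − C = (5·0.125·0.218) − 0.42 = -0.28375.
Option 1 has the higher net inclusive-fitness payoff.

Option 1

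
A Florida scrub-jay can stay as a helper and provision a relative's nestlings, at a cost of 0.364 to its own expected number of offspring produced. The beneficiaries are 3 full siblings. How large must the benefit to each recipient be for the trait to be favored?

r to a full sibling = 1/2 (full sibs share both parents — two paths of length 2: r = 2·(1/2)^2 = 1/2).
Hamilton's rule with n recipients of equal r: n·r·B > C, so B > C/(n·r) = 0.364/(3·0.5) = 0.2427.

0.2427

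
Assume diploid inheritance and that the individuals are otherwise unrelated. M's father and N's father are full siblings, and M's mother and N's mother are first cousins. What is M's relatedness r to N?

0.15625

With two independent routes of shared ancestry, r is the sum of the two contributions.
M and N are related in two ways: first cousins through their fathers (r = 1/8) and second cousins through their mothers (r = 1/32).
r = 1/8 + 1/32 = 5/32 = 0.15625.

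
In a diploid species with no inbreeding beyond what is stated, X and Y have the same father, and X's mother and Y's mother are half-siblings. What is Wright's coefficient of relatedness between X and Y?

0.3125

Wright's path rule: contributions from independent ancestry routes add.
X and Y are related in two ways: half-sibs through their shared father (r = 1/4) and half first cousins through their mothers (r = 1/16).
r = 1/4 + 1/16 = 0.3125.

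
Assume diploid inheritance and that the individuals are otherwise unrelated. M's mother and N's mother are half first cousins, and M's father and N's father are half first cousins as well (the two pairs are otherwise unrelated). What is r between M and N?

0.03125

Wright's path rule: contributions from independent ancestry routes add.
M and N are related in two ways: half second cousins through their mothers (r = 1/64) and half second cousins through their fathers (r = 1/64).
r = 1/64 + 1/64 = 0.03125.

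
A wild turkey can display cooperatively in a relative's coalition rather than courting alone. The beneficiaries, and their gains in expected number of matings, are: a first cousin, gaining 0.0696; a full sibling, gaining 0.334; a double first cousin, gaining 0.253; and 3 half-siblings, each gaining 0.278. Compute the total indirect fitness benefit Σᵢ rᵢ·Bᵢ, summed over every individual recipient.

r to a first cousin = 1/8 (first cousins share one grandparent pair — two paths of length 4: r = 2·(1/2)^4 = 1/8).
r to a full sibling = 0.5 (full sibs share both parents — two paths of length 2: r = 2·(1/2)^2 = 1/2).
r to a double first cousin = 1/4 (double first cousins share both grandparent pairs — four paths of length 4: r = 4·(1/2)^4 = 1/4).
r to a half-sibling = 1/4 (half-sibs share one parent — one path of length 2: r = (1/2)^2 = 1/4).
Summing one r·B term per recipient: 1·0.125·0.0696 + 1·0.5·0.334 + 1·0.25·0.253 + 3·0.25·0.278 = 0.44745.

0.44745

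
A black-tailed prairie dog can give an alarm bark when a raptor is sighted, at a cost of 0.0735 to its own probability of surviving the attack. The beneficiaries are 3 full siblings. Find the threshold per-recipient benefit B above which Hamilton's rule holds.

r to a full sibling = 0.5 (full sibs share both parents — two paths of length 2: r = 2·(1/2)^2 = 1/2).
Hamilton's rule with n recipients of equal r: n·r·B > C, so B > C/(n·r) = 0.0735/(3·0.5) = 0.049.

0.049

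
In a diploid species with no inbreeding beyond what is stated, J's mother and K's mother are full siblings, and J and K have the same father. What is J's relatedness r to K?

0.375

With two independent routes of shared ancestry, r is the sum of the two contributions.
J and K are related in two ways: first cousins through their mothers (r = 1/8) and half-sibs through their shared father (r = 1/4).
r = 1/8 + 1/4 = 3/8 = 0.375.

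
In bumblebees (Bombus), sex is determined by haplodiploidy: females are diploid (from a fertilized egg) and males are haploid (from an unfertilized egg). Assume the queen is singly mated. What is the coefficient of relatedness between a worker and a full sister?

Haplodiploid full sisters inherit their father's entire haploid genome identically (contributing 1/2) and on average half of their mother's contribution (1/2 · 1/2 = 1/4); r = 1/2 + 1/4 = 3/4.

0.75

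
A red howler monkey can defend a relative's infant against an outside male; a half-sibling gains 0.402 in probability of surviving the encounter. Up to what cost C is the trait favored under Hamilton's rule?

r to a half-sibling = 0.25 (half-sibs share one parent — one path of length 2: r = (1/2)^2 = 1/4).
Hamilton's rule: n·r·B > C, so the trait is favored while C < n·r·B = 1·0.25·0.402 = 0.1005.

0.1005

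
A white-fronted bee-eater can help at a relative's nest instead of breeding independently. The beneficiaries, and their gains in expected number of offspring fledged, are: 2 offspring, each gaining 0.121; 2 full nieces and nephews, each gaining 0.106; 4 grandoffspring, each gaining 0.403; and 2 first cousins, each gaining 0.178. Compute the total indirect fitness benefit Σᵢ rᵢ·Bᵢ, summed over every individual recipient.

r to an offspring = 0.5 (one parent–offspring link: r = (1/2)^1 = 1/2).
r to a full niece or nephew = 0.25 (full aunt/uncle↔niece/nephew: two paths of length 3 through the shared grandparent pair: r = 2·(1/2)^3 = 1/4).
r to a grandoffspring = 1/4 (two parent–offspring links: r = (1/2)^2 = 1/4).
r to a first cousin = 0.125 (first cousins share one grandparent pair — two paths of length 4: r = 2·(1/2)^4 = 1/8).
Summing one r·B term per recipient: 2·0.5·0.121 + 2·0.25·0.106 + 4·0.25·0.403 + 2·0.125·0.178 = 0.6215.

0.6215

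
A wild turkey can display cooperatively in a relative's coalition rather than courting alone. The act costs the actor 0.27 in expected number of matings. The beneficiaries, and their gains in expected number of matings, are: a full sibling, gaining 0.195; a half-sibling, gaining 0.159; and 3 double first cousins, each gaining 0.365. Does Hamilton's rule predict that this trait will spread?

Hamilton's rule: the trait is favored when the sum of r·B over every recipient exceeds the actor's cost C.
r to a full sibling = 1/2 (full sibs share both parents — two paths of length 2: r = 2·(1/2)^2 = 1/2).
r to a half-sibling = 0.25 (half-sibs share one parent — one path of length 2: r = (1/2)^2 = 1/4).
r to a double first cousin = 0.25 (double first cousins share both grandparent pairs — four paths of length 4: r = 4·(1/2)^4 = 1/4).
Summing one r·B term per recipient: 1·0.5·0.195 + 1·0.25·0.159 + 3·0.25·0.365 = 0.411.
0.411 > 0.27: the indirect benefit exceeds the cost.

Yes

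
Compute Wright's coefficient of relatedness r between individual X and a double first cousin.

0.25

Each parent–offspring link contributes a factor of 1/2, and independent paths through distinct common ancestors add.
Double first cousins share both grandparent pairs — four paths of length 4: r = 4·(1/2)^4 = 1/4.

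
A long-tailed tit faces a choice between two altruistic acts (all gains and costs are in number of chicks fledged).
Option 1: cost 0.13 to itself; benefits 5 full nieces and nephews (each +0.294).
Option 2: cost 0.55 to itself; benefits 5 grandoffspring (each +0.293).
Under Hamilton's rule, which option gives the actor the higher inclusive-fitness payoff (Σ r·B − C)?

Option 1

Option 1: r to a full niece or nephew = 0.25.
Option 1: Σ r·B − C = (5·0.25·0.294) − 0.13 = 0.2375.
Option 2: r to a grandoffspring = 0.25.
Option 2: Σ r·B − C = (5·0.25·0.293) − 0.55 = -0.18375.
Option 1 has the higher net inclusive-fitness payoff.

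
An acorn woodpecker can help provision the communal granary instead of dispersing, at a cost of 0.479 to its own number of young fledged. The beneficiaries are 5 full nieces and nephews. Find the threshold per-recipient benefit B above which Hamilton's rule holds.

r to a full niece or nephew = 0.25 (full aunt/uncle↔niece/nephew: two paths of length 3 through the shared grandparent pair: r = 2·(1/2)^3 = 1/4).
Hamilton's rule with n recipients of equal r: n·r·B > C, so B > C/(n·r) = 0.479/(5·0.25) = 0.3832.

0.3832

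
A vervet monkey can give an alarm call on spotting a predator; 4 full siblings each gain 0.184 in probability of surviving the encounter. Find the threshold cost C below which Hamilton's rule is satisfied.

r to a full sibling = 1/2 (full sibs share both parents — two paths of length 2: r = 2·(1/2)^2 = 1/2).
Hamilton's rule: n·r·B > C, so the trait is favored while C < n·r·B = 4·0.5·0.184 = 0.368.

0.368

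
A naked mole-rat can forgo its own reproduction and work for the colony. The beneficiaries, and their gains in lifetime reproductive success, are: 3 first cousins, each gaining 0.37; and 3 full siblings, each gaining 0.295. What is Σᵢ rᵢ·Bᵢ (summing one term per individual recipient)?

r to a first cousin = 0.125 (first cousins share one grandparent pair — two paths of length 4: r = 2·(1/2)^4 = 1/8).
r to a full sibling = 0.5 (full sibs share both parents — two paths of length 2: r = 2·(1/2)^2 = 1/2).
Summing one r·B term per recipient: 3·0.125·0.37 + 3·0.5·0.295 = 0.58125.

0.58125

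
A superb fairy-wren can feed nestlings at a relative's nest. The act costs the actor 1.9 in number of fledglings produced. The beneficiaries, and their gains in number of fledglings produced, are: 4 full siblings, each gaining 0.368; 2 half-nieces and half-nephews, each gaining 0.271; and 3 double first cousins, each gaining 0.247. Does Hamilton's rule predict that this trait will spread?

Hamilton's rule: the trait is favored when the sum of r·B over every recipient exceeds the actor's cost C.
r to a full sibling = 1/2 (full sibs share both parents — two paths of length 2: r = 2·(1/2)^2 = 1/2).
r to a half-niece or half-nephew = 0.125 (half-aunt/uncle↔niece/nephew: one path of length 3: r = (1/2)^3 = 1/8).
r to a double first cousin = 1/4 (double first cousins share both grandparent pairs — four paths of length 4: r = 4·(1/2)^4 = 1/4).
Summing one r·B term per recipient: 4·0.5·0.368 + 2·0.125·0.271 + 3·0.25·0.247 = 0.989.
0.989 < 1.9: the indirect benefit is less than the cost.

No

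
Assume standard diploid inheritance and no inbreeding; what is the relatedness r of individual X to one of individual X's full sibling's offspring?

Each parent–offspring link contributes a factor of 1/2, and independent paths through distinct common ancestors add.
Full aunt/uncle↔niece/nephew: two paths of length 3 through the shared grandparent pair: r = 2·(1/2)^3 = 1/4.

0.25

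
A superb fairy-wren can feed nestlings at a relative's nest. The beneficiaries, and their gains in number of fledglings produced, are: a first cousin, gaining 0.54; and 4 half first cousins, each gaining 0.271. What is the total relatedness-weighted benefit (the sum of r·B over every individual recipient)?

r to a first cousin = 1/8 (first cousins share one grandparent pair — two paths of length 4: r = 2·(1/2)^4 = 1/8).
r to a half first cousin = 0.0625 (half first cousins share one grandparent — one path of length 4: r = (1/2)^4 = 1/16).
Summing one r·B term per recipient: 1·0.125·0.54 + 4·0.0625·0.271 = 0.13525.

0.13525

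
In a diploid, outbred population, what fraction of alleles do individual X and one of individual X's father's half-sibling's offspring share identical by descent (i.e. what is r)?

Each parent–offspring link contributes a factor of 1/2, and independent paths through distinct common ancestors add.
Half first cousins share one grandparent — one path of length 4: r = (1/2)^4 = 1/16.

0.0625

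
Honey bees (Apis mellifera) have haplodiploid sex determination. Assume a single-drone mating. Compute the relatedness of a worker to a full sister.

0.75

Haplodiploid full sisters inherit their father's entire haploid genome identically (contributing 1/2) and on average half of their mother's contribution (1/2 · 1/2 = 1/4); r = 1/2 + 1/4 = 3/4.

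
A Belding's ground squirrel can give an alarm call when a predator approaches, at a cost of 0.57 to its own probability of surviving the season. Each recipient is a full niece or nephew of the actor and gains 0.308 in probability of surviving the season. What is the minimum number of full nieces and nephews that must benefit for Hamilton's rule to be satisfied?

8

r to a full niece or nephew = 1/4 (full aunt/uncle↔niece/nephew: two paths of length 3 through the shared grandparent pair: r = 2·(1/2)^3 = 1/4).
Hamilton's rule: n·r·B > C  ⇒  n > C/(r·B) = 0.57/(0.25·0.308) = 7.403.
The smallest integer exceeding 7.403 is 8.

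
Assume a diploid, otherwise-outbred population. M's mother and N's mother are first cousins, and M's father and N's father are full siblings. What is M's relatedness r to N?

0.15625

Relatedness sums over independent paths through distinct common ancestors.
M and N are related in two ways: second cousins through their mothers (r = 1/32) and first cousins through their fathers (r = 1/8).
r = 1/32 + 1/8 = 5/32 = 0.15625.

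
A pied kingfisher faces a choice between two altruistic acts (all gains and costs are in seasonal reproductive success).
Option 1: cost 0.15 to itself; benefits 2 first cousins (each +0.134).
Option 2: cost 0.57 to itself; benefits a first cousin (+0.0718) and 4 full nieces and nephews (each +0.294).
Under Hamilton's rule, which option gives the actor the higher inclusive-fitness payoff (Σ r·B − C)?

Option 1: r to a first cousin = 0.125.
Option 1: Σ r·B − C = (2·0.125·0.134) − 0.15 = -0.1165.
Option 2: r to a first cousin = 0.125.
Option 2: r to a full niece or nephew = 0.25.
Option 2: Σ r·B − C = (1·0.125·0.0718 + 4·0.25·0.294) − 0.57 = -0.267025.
Option 1 has the higher net inclusive-fitness payoff.

Option 1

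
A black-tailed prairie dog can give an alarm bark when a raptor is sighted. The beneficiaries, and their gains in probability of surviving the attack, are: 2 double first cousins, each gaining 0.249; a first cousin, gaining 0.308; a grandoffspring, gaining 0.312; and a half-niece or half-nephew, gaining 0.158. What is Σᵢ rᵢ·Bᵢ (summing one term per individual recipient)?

r to a double first cousin = 1/4 (double first cousins share both grandparent pairs — four paths of length 4: r = 4·(1/2)^4 = 1/4).
r to a first cousin = 0.125 (first cousins share one grandparent pair — two paths of length 4: r = 2·(1/2)^4 = 1/8).
r to a grandoffspring = 1/4 (two parent–offspring links: r = (1/2)^2 = 1/4).
r to a half-niece or half-nephew = 0.125 (half-aunt/uncle↔niece/nephew: one path of length 3: r = (1/2)^3 = 1/8).
Summing one r·B term per recipient: 2·0.25·0.249 + 1·0.125·0.308 + 1·0.25·0.312 + 1·0.125·0.158 = 0.26075.

0.26075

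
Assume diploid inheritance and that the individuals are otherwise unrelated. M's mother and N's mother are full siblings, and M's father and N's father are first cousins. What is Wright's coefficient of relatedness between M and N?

0.15625

With two independent routes of shared ancestry, r is the sum of the two contributions.
M and N are related in two ways: first cousins through their mothers (r = 1/8) and second cousins through their fathers (r = 1/32).
r = 1/8 + 1/32 = 0.15625.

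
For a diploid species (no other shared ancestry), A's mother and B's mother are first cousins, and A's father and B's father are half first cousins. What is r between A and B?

0.046875

Relatedness sums over independent paths through distinct common ancestors.
A and B are related in two ways: second cousins through their mothers (r = 1/32) and half second cousins through their fathers (r = 1/64).
r = 1/32 + 1/64 = 0.046875.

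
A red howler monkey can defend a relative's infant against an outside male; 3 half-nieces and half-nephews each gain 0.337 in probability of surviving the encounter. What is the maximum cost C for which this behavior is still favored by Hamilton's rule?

0.126375

r to a half-niece or half-nephew = 0.125 (half-aunt/uncle↔niece/nephew: one path of length 3: r = (1/2)^3 = 1/8).
Hamilton's rule: n·r·B > C, so the trait is favored while C < n·r·B = 3·0.125·0.337 = 0.126375.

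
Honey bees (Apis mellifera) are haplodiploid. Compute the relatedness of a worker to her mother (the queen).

One meiotic link between diploid queen and diploid daughter: r = 1/2.

0.5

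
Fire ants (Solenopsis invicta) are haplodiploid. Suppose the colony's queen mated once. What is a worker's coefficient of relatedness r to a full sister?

Haplodiploid full sisters inherit their father's entire haploid genome identically (contributing 1/2) and on average half of their mother's contribution (1/2 · 1/2 = 1/4); r = 1/2 + 1/4 = 3/4.

0.75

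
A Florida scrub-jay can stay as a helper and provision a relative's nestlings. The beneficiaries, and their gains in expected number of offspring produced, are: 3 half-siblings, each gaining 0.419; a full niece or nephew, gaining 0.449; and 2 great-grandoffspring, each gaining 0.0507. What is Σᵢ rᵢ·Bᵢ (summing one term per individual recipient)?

0.439175

r to a half-sibling = 0.25 (half-sibs share one parent — one path of length 2: r = (1/2)^2 = 1/4).
r to a full niece or nephew = 0.25 (full aunt/uncle↔niece/nephew: two paths of length 3 through the shared grandparent pair: r = 2·(1/2)^3 = 1/4).
r to a great-grandoffspring = 1/8 (three parent–offspring links: r = (1/2)^3 = 1/8).
Summing one r·B term per recipient: 3·0.25·0.419 + 1·0.25·0.449 + 2·0.125·0.0507 = 0.439175.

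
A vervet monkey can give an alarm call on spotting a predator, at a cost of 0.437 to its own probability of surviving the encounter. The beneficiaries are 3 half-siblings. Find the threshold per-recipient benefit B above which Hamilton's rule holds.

0.5827

r to a half-sibling = 0.25 (half-sibs share one parent — one path of length 2: r = (1/2)^2 = 1/4).
Hamilton's rule with n recipients of equal r: n·r·B > C, so B > C/(n·r) = 0.437/(3·0.25) = 0.5827.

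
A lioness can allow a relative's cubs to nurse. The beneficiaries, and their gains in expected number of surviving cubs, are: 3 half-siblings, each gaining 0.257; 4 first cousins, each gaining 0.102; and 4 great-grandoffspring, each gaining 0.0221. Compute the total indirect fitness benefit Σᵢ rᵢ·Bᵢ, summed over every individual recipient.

r to a half-sibling = 0.25 (half-sibs share one parent — one path of length 2: r = (1/2)^2 = 1/4).
r to a first cousin = 1/8 (first cousins share one grandparent pair — two paths of length 4: r = 2·(1/2)^4 = 1/8).
r to a great-grandoffspring = 1/8 (three parent–offspring links: r = (1/2)^3 = 1/8).
Summing one r·B term per recipient: 3·0.25·0.257 + 4·0.125·0.102 + 4·0.125·0.0221 = 0.2548.

0.2548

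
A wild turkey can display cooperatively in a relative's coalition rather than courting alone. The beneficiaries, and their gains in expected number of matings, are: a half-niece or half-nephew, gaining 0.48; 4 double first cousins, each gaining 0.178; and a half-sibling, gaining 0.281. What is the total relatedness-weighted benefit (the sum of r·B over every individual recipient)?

0.30825

r to a half-niece or half-nephew = 1/8 (half-aunt/uncle↔niece/nephew: one path of length 3: r = (1/2)^3 = 1/8).
r to a double first cousin = 0.25 (double first cousins share both grandparent pairs — four paths of length 4: r = 4·(1/2)^4 = 1/4).
r to a half-sibling = 0.25 (half-sibs share one parent — one path of length 2: r = (1/2)^2 = 1/4).
Summing one r·B term per recipient: 1·0.125·0.48 + 4·0.25·0.178 + 1·0.25·0.281 = 0.30825.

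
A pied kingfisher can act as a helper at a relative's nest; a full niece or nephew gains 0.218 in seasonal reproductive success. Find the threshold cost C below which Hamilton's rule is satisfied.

0.0545

r to a full niece or nephew = 0.25 (full aunt/uncle↔niece/nephew: two paths of length 3 through the shared grandparent pair: r = 2·(1/2)^3 = 1/4).
Hamilton's rule: n·r·B > C, so the trait is favored while C < n·r·B = 1·0.25·0.218 = 0.0545.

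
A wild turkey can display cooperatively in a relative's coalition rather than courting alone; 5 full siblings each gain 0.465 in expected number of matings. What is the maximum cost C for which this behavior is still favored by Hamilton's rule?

1.1625

r to a full sibling = 0.5 (full sibs share both parents — two paths of length 2: r = 2·(1/2)^2 = 1/2).
Hamilton's rule: n·r·B > C, so the trait is favored while C < n·r·B = 5·0.5·0.465 = 1.1625.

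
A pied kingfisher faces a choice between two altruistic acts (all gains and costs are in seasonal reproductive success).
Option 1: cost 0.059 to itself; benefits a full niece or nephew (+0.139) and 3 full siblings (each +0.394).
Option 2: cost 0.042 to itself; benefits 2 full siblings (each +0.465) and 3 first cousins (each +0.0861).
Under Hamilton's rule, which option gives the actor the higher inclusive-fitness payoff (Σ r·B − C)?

Option 1: r to a full niece or nephew = 0.25.
Option 1: r to a full sibling = 0.5.
Option 1: Σ r·B − C = (1·0.25·0.139 + 3·0.5·0.394) − 0.059 = 0.56675.
Option 2: r to a full sibling = 0.5.
Option 2: r to a first cousin = 0.125.
Option 2: Σ r·B − C = (2·0.5·0.465 + 3·0.125·0.0861) − 0.042 = 0.4552875.
Option 1 has the higher net inclusive-fitness payoff.

Option 1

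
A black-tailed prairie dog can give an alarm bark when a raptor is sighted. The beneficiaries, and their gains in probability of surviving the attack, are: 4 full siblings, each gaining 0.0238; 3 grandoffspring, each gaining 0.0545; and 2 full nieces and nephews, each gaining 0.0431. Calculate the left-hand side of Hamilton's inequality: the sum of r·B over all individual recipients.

r to a full sibling = 1/2 (full sibs share both parents — two paths of length 2: r = 2·(1/2)^2 = 1/2).
r to a grandoffspring = 0.25 (two parent–offspring links: r = (1/2)^2 = 1/4).
r to a full niece or nephew = 1/4 (full aunt/uncle↔niece/nephew: two paths of length 3 through the shared grandparent pair: r = 2·(1/2)^3 = 1/4).
Summing one r·B term per recipient: 4·0.5·0.0238 + 3·0.25·0.0545 + 2·0.25·0.0431 = 0.110025.

0.110025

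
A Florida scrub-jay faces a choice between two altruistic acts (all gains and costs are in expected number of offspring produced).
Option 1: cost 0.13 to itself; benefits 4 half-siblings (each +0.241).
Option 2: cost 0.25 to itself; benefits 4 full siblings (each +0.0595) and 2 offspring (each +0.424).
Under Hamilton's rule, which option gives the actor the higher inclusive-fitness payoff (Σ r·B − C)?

Option 1: r to a half-sibling = 0.25.
Option 1: Σ r·B − C = (4·0.25·0.241) − 0.13 = 0.111.
Option 2: r to a full sibling = 0.5.
Option 2: r to an offspring = 0.5.
Option 2: Σ r·B − C = (4·0.5·0.0595 + 2·0.5·0.424) − 0.25 = 0.293.
Option 2 has the higher net inclusive-fitness payoff.

Option 2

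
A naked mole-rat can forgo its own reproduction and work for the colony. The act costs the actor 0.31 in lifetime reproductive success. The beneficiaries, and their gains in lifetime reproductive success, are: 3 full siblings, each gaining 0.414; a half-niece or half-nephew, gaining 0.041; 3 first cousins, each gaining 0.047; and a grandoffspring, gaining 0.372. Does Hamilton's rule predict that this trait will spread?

Hamilton's rule: the trait is favored when the sum of r·B over every recipient exceeds the actor's cost C.
r to a full sibling = 0.5 (full sibs share both parents — two paths of length 2: r = 2·(1/2)^2 = 1/2).
r to a half-niece or half-nephew = 1/8 (half-aunt/uncle↔niece/nephew: one path of length 3: r = (1/2)^3 = 1/8).
r to a first cousin = 0.125 (first cousins share one grandparent pair — two paths of length 4: r = 2·(1/2)^4 = 1/8).
r to a grandoffspring = 1/4 (two parent–offspring links: r = (1/2)^2 = 1/4).
Summing one r·B term per recipient: 3·0.5·0.414 + 1·0.125·0.041 + 3·0.125·0.047 + 1·0.25·0.372 = 0.73675.
0.73675 > 0.31: the indirect benefit exceeds the cost.

Yes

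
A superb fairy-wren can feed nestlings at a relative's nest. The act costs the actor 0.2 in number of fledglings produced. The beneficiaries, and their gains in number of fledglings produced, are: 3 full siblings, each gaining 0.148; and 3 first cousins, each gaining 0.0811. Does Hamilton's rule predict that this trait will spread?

Hamilton's rule: the trait is favored when the sum of r·B over every recipient exceeds the actor's cost C.
r to a full sibling = 0.5 (full sibs share both parents — two paths of length 2: r = 2·(1/2)^2 = 1/2).
r to a first cousin = 0.125 (first cousins share one grandparent pair — two paths of length 4: r = 2·(1/2)^4 = 1/8).
Summing one r·B term per recipient: 3·0.5·0.148 + 3·0.125·0.0811 = 0.2524125.
0.2524125 > 0.2: the indirect benefit exceeds the cost.

Yes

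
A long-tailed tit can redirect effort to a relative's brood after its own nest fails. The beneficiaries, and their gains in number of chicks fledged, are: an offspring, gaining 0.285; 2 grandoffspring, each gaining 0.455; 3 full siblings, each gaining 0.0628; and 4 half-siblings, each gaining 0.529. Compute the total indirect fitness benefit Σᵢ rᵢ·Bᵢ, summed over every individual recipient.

r to an offspring = 1/2 (one parent–offspring link: r = (1/2)^1 = 1/2).
r to a grandoffspring = 1/4 (two parent–offspring links: r = (1/2)^2 = 1/4).
r to a full sibling = 1/2 (full sibs share both parents — two paths of length 2: r = 2·(1/2)^2 = 1/2).
r to a half-sibling = 0.25 (half-sibs share one parent — one path of length 2: r = (1/2)^2 = 1/4).
Summing one r·B term per recipient: 1·0.5·0.285 + 2·0.25·0.455 + 3·0.5·0.0628 + 4·0.25·0.529 = 0.9932.

0.9932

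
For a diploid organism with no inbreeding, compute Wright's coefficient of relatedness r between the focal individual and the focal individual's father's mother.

0.25

Each parent–offspring link contributes a factor of 1/2, and independent paths through distinct common ancestors add.
Two parent–offspring links: r = (1/2)^2 = 1/4.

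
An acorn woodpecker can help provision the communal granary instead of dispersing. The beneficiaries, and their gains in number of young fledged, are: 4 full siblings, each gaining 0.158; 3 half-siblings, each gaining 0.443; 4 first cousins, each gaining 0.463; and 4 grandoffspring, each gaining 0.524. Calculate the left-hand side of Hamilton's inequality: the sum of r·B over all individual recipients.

1.40375

r to a full sibling = 1/2 (full sibs share both parents — two paths of length 2: r = 2·(1/2)^2 = 1/2).
r to a half-sibling = 0.25 (half-sibs share one parent — one path of length 2: r = (1/2)^2 = 1/4).
r to a first cousin = 1/8 (first cousins share one grandparent pair — two paths of length 4: r = 2·(1/2)^4 = 1/8).
r to a grandoffspring = 0.25 (two parent–offspring links: r = (1/2)^2 = 1/4).
Summing one r·B term per recipient: 4·0.5·0.158 + 3·0.25·0.443 + 4·0.125·0.463 + 4·0.25·0.524 = 1.40375.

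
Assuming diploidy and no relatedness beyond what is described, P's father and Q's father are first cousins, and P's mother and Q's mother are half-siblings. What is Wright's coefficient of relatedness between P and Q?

With two independent routes of shared ancestry, r is the sum of the two contributions.
P and Q are related in two ways: second cousins through their fathers (r = 1/32) and half first cousins through their mothers (r = 1/16).
r = 1/32 + 1/16 = 3/32 = 0.09375.

0.09375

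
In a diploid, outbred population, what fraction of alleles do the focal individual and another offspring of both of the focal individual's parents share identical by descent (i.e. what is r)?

0.5

Each parent–offspring link contributes a factor of 1/2, and independent paths through distinct common ancestors add.
Full sibs share both parents — two paths of length 2: r = 2·(1/2)^2 = 1/2.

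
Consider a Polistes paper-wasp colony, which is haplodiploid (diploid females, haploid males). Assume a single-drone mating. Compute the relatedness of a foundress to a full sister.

Haplodiploid full sisters inherit their father's entire haploid genome identically (contributing 1/2) and on average half of their mother's contribution (1/2 · 1/2 = 1/4); r = 1/2 + 1/4 = 3/4.

0.75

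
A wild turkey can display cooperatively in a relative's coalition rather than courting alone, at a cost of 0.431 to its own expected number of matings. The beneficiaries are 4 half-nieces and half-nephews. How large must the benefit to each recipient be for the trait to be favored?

r to a half-niece or half-nephew = 1/8 (half-aunt/uncle↔niece/nephew: one path of length 3: r = (1/2)^3 = 1/8).
Hamilton's rule with n recipients of equal r: n·r·B > C, so B > C/(n·r) = 0.431/(4·0.125) = 0.862.

0.862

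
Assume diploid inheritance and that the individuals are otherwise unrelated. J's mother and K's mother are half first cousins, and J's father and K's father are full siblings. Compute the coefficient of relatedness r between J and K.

Relatedness sums over independent paths through distinct common ancestors.
J and K are related in two ways: half second cousins through their mothers (r = 1/64) and first cousins through their fathers (r = 1/8).
r = 1/64 + 1/8 = 9/64 = 0.140625.

0.140625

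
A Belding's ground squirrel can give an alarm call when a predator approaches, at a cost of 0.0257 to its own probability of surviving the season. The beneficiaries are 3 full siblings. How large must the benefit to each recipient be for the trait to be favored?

0.0171

r to a full sibling = 0.5 (full sibs share both parents — two paths of length 2: r = 2·(1/2)^2 = 1/2).
Hamilton's rule with n recipients of equal r: n·r·B > C, so B > C/(n·r) = 0.0257/(3·0.5) = 0.0171.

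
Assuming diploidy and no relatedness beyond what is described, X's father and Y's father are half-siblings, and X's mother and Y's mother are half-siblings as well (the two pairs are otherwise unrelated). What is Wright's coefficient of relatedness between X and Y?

Relatedness sums over independent paths through distinct common ancestors.
X and Y are related in two ways: half first cousins through their fathers (r = 1/16) and half first cousins through their mothers (r = 1/16).
r = 1/16 + 1/16 = 1/8 = 0.125.

0.125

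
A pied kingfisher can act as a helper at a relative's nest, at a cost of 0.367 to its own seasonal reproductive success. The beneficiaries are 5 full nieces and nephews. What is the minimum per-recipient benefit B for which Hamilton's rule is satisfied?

r to a full niece or nephew = 0.25 (full aunt/uncle↔niece/nephew: two paths of length 3 through the shared grandparent pair: r = 2·(1/2)^3 = 1/4).
Hamilton's rule with n recipients of equal r: n·r·B > C, so B > C/(n·r) = 0.367/(5·0.25) = 0.2936.

0.2936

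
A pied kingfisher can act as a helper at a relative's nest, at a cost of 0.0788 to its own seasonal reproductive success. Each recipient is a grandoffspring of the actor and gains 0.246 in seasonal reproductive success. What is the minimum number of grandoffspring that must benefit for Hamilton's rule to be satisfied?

2

r to a grandoffspring = 1/4 (two parent–offspring links: r = (1/2)^2 = 1/4).
Hamilton's rule: n·r·B > C  ⇒  n > C/(r·B) = 0.0788/(0.25·0.246) = 1.281.
The smallest integer exceeding 1.281 is 2.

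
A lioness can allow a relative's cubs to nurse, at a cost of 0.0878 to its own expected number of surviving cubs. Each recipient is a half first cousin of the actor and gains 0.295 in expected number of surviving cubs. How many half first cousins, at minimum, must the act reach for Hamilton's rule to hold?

r to a half first cousin = 1/16 (half first cousins share one grandparent — one path of length 4: r = (1/2)^4 = 1/16).
Hamilton's rule: n·r·B > C  ⇒  n > C/(r·B) = 0.0878/(0.0625·0.295) = 4.762.
The smallest integer exceeding 4.762 is 5.

5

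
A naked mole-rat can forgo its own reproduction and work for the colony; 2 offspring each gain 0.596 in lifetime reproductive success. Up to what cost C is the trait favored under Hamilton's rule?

0.596

r to an offspring = 1/2 (one parent–offspring link: r = (1/2)^1 = 1/2).
Hamilton's rule: n·r·B > C, so the trait is favored while C < n·r·B = 2·0.5·0.596 = 0.596.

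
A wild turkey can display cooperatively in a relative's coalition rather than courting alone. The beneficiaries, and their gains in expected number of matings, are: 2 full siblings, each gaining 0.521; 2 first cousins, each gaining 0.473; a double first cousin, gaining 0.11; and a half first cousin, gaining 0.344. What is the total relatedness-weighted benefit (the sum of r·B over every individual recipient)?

0.68825

r to a full sibling = 1/2 (full sibs share both parents — two paths of length 2: r = 2·(1/2)^2 = 1/2).
r to a first cousin = 0.125 (first cousins share one grandparent pair — two paths of length 4: r = 2·(1/2)^4 = 1/8).
r to a double first cousin = 0.25 (double first cousins share both grandparent pairs — four paths of length 4: r = 4·(1/2)^4 = 1/4).
r to a half first cousin = 1/16 (half first cousins share one grandparent — one path of length 4: r = (1/2)^4 = 1/16).
Summing one r·B term per recipient: 2·0.5·0.521 + 2·0.125·0.473 + 1·0.25·0.11 + 1·0.0625·0.344 = 0.68825.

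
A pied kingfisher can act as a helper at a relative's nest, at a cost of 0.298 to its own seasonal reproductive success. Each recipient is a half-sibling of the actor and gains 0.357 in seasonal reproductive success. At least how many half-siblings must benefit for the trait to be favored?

r to a half-sibling = 0.25 (half-sibs share one parent — one path of length 2: r = (1/2)^2 = 1/4).
Hamilton's rule: n·r·B > C  ⇒  n > C/(r·B) = 0.298/(0.25·0.357) = 3.339.
The smallest integer exceeding 3.339 is 4.

4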